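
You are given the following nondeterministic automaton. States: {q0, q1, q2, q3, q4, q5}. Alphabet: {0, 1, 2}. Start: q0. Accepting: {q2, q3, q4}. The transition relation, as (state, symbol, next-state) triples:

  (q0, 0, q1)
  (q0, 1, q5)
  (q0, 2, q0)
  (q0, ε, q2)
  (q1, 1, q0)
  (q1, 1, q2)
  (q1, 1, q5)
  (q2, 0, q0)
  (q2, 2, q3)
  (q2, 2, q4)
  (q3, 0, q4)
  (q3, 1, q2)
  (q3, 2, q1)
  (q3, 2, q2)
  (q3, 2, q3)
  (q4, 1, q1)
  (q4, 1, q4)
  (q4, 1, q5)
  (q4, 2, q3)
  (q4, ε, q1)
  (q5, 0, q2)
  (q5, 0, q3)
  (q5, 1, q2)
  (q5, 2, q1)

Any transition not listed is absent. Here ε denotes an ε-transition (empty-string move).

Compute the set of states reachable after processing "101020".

{q0, q1, q2, q4}

Start: ε-closure({q0}) = {q0, q2}.
Read '1': q0→{q5}, q2→∅; now {q5}.
Read '0': q5→{q2, q3}; now {q2, q3}.
Read '1': q2→∅, q3→{q2}; now {q2}.
Read '0': q2→{q0}; union {q0}; ε-closure = {q0, q2}.
Read '2': q0→{q0}, q2→{q3, q4}; union {q0, q3, q4}; ε-closure = {q0, q1, q2, q3, q4}.
Read '0': q0→{q1}, q1→∅, q2→{q0}, q3→{q4}, q4→∅; union {q0, q1, q4}; ε-closure = {q0, q1, q2, q4}.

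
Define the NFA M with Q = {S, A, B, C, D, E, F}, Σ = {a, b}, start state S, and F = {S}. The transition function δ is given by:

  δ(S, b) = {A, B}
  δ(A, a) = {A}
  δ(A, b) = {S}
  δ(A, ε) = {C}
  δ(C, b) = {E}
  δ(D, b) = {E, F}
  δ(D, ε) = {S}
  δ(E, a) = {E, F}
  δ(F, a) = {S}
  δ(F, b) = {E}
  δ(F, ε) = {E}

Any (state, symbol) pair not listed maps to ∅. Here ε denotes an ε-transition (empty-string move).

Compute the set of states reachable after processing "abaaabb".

∅

Start in {S}.
Read 'a': {S} → ∅.
The set is empty and remains empty for the remaining 6 symbols.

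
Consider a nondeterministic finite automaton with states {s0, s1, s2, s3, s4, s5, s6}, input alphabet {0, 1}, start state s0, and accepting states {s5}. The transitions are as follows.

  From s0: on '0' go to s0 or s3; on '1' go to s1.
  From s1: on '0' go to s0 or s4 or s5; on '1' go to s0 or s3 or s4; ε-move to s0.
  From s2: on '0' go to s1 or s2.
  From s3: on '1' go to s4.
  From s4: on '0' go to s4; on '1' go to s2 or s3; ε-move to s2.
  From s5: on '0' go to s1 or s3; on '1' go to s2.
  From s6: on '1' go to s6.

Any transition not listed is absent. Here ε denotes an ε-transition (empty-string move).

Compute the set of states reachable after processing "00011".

{s0, s1, s2, s3, s4}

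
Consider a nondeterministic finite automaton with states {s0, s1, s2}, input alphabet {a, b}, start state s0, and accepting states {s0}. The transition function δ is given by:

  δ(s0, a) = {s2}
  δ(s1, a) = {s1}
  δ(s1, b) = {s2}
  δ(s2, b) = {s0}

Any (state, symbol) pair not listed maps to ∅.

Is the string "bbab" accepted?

Start in {s0}.
Read 'b': {s0} → ∅.
The set is empty and remains empty for the remaining 3 symbols.
The final set ∅ contains no accepting state.

No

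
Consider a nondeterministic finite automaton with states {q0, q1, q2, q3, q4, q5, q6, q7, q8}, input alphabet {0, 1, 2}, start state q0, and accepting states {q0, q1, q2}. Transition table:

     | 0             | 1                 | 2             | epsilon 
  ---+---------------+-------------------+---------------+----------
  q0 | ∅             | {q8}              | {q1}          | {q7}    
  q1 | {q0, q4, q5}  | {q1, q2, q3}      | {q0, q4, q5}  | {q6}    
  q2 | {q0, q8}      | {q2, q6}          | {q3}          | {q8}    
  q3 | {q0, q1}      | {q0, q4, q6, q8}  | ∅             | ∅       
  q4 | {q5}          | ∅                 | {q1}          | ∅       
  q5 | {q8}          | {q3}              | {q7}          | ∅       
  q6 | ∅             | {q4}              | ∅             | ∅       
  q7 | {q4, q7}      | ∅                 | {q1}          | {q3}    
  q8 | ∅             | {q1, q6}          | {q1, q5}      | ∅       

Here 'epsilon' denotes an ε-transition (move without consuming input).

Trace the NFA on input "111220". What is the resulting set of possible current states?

{q0, q1, q3, q4, q5, q6, q7, q8}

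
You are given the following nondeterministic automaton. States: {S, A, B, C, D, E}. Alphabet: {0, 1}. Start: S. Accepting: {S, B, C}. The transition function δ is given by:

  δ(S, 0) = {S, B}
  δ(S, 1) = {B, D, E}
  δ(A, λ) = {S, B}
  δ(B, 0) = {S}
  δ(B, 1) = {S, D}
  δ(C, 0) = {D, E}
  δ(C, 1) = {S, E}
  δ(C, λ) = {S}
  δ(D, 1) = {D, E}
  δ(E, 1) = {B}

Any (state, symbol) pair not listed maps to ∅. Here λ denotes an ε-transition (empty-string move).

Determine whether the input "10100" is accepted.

Start in {S}.
Read '1': {S} → {B, D, E}.
Read '0': {B, D, E} → {S}.
Read '1': {S} → {B, D, E}.
Read '0': {B, D, E} → {S}.
Read '0': {S} → {S, B}.
The final set {S, B} contains the accepting states S, B.

Yes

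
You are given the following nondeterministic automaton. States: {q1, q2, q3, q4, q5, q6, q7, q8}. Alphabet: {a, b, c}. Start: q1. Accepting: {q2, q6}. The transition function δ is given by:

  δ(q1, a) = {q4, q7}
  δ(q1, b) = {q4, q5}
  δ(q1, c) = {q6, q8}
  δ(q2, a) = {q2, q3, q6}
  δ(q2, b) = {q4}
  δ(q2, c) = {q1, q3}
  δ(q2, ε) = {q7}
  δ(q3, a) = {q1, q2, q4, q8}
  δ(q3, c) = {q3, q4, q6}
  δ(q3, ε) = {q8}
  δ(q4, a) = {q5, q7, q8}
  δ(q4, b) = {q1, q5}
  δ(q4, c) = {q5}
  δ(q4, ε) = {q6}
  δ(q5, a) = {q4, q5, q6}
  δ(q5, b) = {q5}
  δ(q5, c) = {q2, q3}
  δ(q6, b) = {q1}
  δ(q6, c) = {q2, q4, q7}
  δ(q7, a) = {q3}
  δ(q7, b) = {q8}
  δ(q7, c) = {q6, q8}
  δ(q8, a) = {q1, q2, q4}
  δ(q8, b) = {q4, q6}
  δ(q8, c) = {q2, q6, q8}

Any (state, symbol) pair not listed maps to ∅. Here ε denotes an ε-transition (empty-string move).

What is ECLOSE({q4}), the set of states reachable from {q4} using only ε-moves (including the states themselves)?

{q4, q6}

Begin with {q4}.
ε-move q4 → q6; add q6.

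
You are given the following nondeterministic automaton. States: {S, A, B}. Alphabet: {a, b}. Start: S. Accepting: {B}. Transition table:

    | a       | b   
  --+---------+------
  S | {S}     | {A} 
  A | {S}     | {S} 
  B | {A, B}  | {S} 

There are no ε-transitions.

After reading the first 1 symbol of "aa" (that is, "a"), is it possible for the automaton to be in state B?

No

Start in {S}.
Read 'a': {S} → {S}.
State B is not in {S}.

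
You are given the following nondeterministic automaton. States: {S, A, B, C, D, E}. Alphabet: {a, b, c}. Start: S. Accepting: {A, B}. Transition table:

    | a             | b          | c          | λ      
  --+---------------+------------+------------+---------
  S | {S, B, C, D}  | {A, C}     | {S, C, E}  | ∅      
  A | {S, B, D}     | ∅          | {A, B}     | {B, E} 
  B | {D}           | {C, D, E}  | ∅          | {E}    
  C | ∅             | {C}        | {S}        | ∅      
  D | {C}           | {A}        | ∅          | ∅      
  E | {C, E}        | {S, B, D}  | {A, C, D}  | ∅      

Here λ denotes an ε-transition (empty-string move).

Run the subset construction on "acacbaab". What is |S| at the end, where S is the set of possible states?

6

Start in {S}.
Read 'a': {S} → {S, B, C, D, E}.
Read 'c': {S, B, C, D, E} → {S, A, B, C, D, E}.
Read 'a': {S, A, B, C, D, E} → {S, B, C, D, E}.
Read 'c': {S, B, C, D, E} → {S, A, B, C, D, E}.
Read 'b': {S, A, B, C, D, E} → {S, A, B, C, D, E}.
Read 'a': {S, A, B, C, D, E} → {S, B, C, D, E}.
Read 'a': {S, B, C, D, E} → {S, B, C, D, E}.
Read 'b': {S, B, C, D, E} → {S, A, B, C, D, E}.
That set has 6 states.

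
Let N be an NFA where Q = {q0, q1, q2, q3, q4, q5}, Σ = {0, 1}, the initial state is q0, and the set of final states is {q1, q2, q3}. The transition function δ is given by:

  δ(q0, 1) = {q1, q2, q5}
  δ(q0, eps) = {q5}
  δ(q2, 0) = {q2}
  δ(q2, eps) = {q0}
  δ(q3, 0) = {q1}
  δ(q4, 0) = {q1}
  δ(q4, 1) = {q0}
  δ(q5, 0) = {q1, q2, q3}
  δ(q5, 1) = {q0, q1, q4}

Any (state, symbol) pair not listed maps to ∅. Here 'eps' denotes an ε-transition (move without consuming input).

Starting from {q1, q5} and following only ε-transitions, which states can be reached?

Begin with {q1, q5}.
No ε-moves leave this set, so the closure equals the set itself.

{q1, q5}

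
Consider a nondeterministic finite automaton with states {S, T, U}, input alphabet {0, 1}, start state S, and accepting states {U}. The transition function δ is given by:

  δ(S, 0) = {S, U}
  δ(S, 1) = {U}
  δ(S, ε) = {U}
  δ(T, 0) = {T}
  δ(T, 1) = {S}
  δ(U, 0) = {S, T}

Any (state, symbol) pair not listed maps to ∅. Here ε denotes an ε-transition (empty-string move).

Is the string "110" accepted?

No

Start: ε-closure({S}) = {S, U}.
Read '1': S→{U}, U→∅; now {U}.
Read '1': U→∅; now ∅.
The set is empty and remains empty for the remaining 1 symbol.
The final set ∅ contains no accepting state.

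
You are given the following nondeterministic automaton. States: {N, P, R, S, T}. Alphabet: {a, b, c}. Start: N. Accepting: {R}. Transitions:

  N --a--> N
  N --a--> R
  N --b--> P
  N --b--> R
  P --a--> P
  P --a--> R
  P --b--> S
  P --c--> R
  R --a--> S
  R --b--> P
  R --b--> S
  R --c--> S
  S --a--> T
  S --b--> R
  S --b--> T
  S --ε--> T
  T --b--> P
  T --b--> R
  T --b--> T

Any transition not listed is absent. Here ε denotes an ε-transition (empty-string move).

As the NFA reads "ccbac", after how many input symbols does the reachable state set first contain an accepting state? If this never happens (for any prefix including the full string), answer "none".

Start in {N}.
Read 'c': N→∅; now ∅.
The set is empty and remains empty for the remaining 4 symbols.
No reachable set along the way intersects F.

none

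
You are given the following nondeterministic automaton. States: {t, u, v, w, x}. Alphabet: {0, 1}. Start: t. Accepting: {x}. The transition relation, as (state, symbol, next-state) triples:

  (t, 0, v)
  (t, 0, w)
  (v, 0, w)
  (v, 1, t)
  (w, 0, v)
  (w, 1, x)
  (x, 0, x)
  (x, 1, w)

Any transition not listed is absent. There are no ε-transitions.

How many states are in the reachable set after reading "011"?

1

Start in {t}.
Read '0': t→{v, w}; now {v, w}.
Read '1': v→{t}, w→{x}; now {t, x}.
Read '1': t→∅, x→{w}; now {w}.
That set has 1 state.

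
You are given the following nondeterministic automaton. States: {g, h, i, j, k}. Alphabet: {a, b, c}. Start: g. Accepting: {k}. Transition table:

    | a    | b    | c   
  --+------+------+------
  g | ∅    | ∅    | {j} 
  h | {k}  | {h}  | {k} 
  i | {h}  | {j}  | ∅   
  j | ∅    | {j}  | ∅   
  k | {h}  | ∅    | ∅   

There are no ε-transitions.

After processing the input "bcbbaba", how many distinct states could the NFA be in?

Start in {g}.
Read 'b': {g} → ∅.
The set is empty and remains empty for the remaining 6 symbols.
That set has 0 states.

0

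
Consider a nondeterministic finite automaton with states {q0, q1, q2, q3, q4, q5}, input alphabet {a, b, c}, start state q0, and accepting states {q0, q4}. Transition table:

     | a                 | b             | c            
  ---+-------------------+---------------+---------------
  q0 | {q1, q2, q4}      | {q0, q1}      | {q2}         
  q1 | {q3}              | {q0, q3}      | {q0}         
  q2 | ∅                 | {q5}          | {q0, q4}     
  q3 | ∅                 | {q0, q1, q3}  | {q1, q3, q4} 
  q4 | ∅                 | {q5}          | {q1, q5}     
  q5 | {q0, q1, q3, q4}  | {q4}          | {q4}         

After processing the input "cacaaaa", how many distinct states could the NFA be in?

Start in {q0}.
Read 'c': q0→{q2}; now {q2}.
Read 'a': q2→∅; now ∅.
The set is empty and remains empty for the remaining 5 symbols.
That set has 0 states.

0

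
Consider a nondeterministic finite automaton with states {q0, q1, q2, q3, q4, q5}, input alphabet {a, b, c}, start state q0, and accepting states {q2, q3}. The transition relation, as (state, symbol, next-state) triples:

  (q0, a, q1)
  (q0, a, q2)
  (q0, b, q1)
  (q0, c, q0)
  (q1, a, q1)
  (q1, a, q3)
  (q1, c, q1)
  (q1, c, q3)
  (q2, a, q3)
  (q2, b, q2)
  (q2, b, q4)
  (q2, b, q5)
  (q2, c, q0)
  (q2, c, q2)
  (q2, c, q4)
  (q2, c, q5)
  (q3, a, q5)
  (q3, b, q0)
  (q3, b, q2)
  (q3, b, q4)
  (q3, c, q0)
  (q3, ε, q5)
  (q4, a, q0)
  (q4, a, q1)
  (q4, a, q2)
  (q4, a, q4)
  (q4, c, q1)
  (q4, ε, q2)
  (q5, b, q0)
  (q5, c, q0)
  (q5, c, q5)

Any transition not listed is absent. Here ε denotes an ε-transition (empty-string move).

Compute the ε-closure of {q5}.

Begin with {q5}.
No ε-moves leave this set, so the closure equals the set itself.

{q5}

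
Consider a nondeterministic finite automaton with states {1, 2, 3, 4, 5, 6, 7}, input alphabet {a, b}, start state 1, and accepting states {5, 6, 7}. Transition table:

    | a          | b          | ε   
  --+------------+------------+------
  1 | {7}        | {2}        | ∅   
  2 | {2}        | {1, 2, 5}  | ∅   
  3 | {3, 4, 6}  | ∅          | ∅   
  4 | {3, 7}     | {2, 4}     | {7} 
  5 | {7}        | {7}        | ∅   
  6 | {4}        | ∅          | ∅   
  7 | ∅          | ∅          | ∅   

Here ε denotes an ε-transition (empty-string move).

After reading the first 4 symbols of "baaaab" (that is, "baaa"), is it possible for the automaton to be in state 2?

Start in {1}.
Read 'b': {1} → {2}.
Read 'a': {2} → {2}.
Read 'a': {2} → {2}.
Read 'a': {2} → {2}.
State 2 is in {2}.

Yes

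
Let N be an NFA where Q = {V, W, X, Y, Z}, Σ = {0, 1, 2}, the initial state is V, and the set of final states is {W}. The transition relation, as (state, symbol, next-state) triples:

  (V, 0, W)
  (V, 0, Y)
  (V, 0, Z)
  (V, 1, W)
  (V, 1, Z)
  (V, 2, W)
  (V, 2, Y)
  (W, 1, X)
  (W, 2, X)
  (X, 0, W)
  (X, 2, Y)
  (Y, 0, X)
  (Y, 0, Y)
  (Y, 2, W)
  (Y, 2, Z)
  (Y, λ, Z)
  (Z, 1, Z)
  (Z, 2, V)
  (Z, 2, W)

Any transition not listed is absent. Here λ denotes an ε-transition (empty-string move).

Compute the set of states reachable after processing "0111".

{Z}

Start in {V}.
Read '0': V→{W, Y, Z}; now {W, Y, Z}.
Read '1': W→{X}, Y→∅, Z→{Z}; now {X, Z}.
Read '1': X→∅, Z→{Z}; now {Z}.
Read '1': Z→{Z}; now {Z}.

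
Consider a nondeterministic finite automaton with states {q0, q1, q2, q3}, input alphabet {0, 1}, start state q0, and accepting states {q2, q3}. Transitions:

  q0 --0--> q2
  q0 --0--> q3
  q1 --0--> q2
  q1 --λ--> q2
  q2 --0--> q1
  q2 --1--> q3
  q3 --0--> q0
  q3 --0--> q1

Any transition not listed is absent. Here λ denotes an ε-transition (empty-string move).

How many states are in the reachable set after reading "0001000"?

3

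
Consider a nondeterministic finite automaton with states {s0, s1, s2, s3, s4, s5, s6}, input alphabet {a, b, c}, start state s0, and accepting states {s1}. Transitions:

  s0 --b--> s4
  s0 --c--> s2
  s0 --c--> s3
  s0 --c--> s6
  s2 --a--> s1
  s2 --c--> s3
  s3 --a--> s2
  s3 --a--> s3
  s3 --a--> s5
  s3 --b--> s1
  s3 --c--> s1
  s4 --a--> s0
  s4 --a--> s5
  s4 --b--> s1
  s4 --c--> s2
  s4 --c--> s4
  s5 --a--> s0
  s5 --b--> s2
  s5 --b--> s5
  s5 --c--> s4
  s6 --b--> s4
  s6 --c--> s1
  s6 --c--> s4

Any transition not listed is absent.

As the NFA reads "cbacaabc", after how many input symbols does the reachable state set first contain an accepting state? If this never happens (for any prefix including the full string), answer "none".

Start in {s0}.
Read 'c': s0→{s2, s3, s6}; now {s2, s3, s6}.
Read 'b': s2→∅, s3→{s1}, s6→{s4}; now {s1, s4}.
None of the earlier sets intersect F, but {s1, s4} does.

2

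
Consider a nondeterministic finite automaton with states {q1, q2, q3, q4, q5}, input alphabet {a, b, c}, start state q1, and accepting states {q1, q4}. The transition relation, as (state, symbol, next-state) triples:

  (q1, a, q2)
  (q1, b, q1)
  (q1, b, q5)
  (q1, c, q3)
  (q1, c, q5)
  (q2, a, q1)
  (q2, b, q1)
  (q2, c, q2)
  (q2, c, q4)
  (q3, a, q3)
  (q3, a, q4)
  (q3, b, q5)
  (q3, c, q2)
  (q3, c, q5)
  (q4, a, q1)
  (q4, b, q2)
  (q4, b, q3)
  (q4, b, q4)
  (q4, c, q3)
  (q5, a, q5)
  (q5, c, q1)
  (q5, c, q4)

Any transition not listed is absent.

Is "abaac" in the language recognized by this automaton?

No

Start in {q1}.
Read 'a': {q1} → {q2}.
Read 'b': {q2} → {q1}.
Read 'a': {q1} → {q2}.
Read 'a': {q2} → {q1}.
Read 'c': {q1} → {q3, q5}.
The final set {q3, q5} contains no accepting state.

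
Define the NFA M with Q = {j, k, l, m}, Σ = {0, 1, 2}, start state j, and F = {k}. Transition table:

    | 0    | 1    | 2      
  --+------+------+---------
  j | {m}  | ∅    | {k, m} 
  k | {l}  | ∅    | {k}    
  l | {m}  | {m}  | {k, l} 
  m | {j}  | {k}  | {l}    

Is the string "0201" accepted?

Yes

Start in {j}.
Read '0': {j} → {m}.
Read '2': {m} → {l}.
Read '0': {l} → {m}.
Read '1': {m} → {k}.
The final set {k} contains the accepting state k.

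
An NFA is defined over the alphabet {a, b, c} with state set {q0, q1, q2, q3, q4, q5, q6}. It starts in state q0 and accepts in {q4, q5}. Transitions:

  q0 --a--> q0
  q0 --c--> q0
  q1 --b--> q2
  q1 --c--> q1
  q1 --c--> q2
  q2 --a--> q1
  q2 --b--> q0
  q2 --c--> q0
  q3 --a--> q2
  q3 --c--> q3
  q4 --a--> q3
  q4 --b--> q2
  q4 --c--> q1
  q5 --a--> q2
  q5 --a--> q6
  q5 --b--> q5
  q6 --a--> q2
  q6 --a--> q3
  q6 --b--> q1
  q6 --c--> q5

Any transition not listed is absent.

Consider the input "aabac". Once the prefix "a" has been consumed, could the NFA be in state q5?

No

Start in {q0}.
Read 'a': {q0} → {q0}.
State q5 is not in {q0}.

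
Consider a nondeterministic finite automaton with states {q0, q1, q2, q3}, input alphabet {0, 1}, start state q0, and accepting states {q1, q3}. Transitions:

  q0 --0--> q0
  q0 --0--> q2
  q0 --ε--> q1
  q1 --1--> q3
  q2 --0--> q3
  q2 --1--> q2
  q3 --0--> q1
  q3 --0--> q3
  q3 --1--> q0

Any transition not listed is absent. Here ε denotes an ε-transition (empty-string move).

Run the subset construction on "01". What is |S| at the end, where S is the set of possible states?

Start: ε-closure({q0}) = {q0, q1}.
Read '0': q0→{q0, q2}, q1→∅; union {q0, q2}; ε-closure = {q0, q1, q2}.
Read '1': q0→∅, q1→{q3}, q2→{q2}; now {q2, q3}.
That set has 2 states.

2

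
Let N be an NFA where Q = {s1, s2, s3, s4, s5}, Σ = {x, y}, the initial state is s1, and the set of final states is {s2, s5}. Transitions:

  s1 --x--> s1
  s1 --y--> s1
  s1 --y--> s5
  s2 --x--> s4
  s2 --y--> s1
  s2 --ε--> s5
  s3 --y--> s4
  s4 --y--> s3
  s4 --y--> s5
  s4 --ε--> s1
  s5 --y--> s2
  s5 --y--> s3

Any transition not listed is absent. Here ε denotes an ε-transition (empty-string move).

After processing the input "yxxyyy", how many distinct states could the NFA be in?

5

Start in {s1}.
Read 'y': s1→{s1, s5}; now {s1, s5}.
Read 'x': s1→{s1}, s5→∅; now {s1}.
Read 'x': s1→{s1}; now {s1}.
Read 'y': s1→{s1, s5}; now {s1, s5}.
Read 'y': s1→{s1, s5}, s5→{s2, s3}; now {s1, s2, s3, s5}.
Read 'y': s1→{s1, s5}, s2→{s1}, s3→{s4}, s5→{s2, s3}; now {s1, s2, s3, s4, s5}.
That set has 5 states.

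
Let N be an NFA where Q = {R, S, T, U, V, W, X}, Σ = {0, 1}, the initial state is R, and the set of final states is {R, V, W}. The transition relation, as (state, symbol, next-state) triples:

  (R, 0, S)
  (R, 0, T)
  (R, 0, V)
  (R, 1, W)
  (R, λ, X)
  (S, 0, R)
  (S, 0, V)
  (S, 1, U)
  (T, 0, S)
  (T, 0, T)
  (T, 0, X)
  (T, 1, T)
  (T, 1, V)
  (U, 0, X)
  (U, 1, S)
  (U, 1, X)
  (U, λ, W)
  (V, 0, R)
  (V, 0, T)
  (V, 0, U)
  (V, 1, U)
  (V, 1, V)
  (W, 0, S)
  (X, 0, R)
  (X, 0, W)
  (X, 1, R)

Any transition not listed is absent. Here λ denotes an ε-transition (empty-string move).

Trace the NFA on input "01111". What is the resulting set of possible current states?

{R, S, T, U, V, W, X}

Start: ε-closure({R}) = {R, X}.
Read '0': R→{S, T, V}, X→{R, W}; union {R, S, T, V, W}; ε-closure = {R, S, T, V, W, X}.
Read '1': R→{W}, S→{U}, T→{T, V}, V→{U, V}, W→∅, X→{R}; union {R, T, U, V, W}; ε-closure = {R, T, U, V, W, X}.
Read '1': R→{W}, T→{T, V}, U→{S, X}, V→{U, V}, W→∅, X→{R}; now {R, S, T, U, V, W, X}.
Read '1': R→{W}, S→{U}, T→{T, V}, U→{S, X}, V→{U, V}, W→∅, X→{R}; now {R, S, T, U, V, W, X}.
Read '1': R→{W}, S→{U}, T→{T, V}, U→{S, X}, V→{U, V}, W→∅, X→{R}; now {R, S, T, U, V, W, X}.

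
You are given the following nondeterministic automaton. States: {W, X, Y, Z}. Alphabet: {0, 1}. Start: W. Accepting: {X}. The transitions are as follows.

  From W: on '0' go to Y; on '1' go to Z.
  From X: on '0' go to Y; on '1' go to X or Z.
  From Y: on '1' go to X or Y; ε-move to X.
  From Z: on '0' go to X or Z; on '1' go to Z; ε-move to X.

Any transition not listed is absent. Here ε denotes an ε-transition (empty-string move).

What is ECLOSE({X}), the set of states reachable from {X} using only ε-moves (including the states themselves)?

Begin with {X}.
No ε-moves leave this set, so the closure equals the set itself.

{X}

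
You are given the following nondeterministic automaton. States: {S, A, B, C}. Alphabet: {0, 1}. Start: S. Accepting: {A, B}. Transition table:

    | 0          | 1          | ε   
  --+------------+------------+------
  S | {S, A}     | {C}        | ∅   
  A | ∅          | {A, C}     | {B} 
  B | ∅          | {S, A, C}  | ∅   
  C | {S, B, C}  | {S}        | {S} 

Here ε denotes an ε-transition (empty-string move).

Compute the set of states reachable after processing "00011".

{S, A, B, C}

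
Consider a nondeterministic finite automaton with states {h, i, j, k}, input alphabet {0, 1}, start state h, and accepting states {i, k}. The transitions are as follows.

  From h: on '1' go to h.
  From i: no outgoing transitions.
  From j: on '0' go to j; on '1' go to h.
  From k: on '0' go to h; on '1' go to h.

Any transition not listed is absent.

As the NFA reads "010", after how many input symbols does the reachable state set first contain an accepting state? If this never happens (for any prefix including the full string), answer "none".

none

Start in {h}.
Read '0': {h} → ∅.
The set is empty and remains empty for the remaining 2 symbols.
No reachable set along the way intersects F.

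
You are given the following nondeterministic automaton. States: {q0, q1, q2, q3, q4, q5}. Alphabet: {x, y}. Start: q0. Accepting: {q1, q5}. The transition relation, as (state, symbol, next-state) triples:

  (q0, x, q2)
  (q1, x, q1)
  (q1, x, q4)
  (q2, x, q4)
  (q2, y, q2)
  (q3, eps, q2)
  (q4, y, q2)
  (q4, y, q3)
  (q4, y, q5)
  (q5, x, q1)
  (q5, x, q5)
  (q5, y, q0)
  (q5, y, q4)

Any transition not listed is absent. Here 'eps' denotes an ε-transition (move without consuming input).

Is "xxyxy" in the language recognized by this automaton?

Yes

Start in {q0}.
Read 'x': {q0} → {q2}.
Read 'x': {q2} → {q4}.
Read 'y': {q4} → {q2, q3, q5}.
Read 'x': {q2, q3, q5} → {q1, q4, q5}.
Read 'y': {q1, q4, q5} → {q0, q2, q3, q4, q5}.
The final set {q0, q2, q3, q4, q5} contains the accepting state q5.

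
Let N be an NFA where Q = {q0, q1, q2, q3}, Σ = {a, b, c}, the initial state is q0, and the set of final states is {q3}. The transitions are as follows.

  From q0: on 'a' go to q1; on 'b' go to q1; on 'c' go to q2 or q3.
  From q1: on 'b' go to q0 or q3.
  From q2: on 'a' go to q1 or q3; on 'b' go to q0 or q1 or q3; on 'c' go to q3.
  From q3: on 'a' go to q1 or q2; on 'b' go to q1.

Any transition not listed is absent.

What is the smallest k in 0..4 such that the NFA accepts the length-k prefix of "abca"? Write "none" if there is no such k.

2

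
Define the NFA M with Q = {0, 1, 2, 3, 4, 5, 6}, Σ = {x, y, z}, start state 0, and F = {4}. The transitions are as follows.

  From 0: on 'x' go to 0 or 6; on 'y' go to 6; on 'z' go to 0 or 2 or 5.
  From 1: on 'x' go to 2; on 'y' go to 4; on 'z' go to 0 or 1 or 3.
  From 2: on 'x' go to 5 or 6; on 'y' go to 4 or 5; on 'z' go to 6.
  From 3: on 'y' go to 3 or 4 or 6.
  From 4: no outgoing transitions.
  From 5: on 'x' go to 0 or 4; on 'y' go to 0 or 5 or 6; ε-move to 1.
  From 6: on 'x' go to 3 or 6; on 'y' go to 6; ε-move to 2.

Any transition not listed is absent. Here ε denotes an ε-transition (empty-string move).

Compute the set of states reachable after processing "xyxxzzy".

Start in {0}.
Read 'x': 0→{0, 6}; union {0, 6}; ε-closure = {0, 2, 6}.
Read 'y': 0→{6}, 2→{4, 5}, 6→{6}; union {4, 5, 6}; ε-closure = {1, 2, 4, 5, 6}.
Read 'x': 1→{2}, 2→{5, 6}, 4→∅, 5→{0, 4}, 6→{3, 6}; union {0, 2, 3, 4, 5, 6}; ε-closure = {0, 1, 2, 3, 4, 5, 6}.
Read 'x': 0→{0, 6}, 1→{2}, 2→{5, 6}, 3→∅, 4→∅, 5→{0, 4}, 6→{3, 6}; union {0, 2, 3, 4, 5, 6}; ε-closure = {0, 1, 2, 3, 4, 5, 6}.
Read 'z': 0→{0, 2, 5}, 1→{0, 1, 3}, 2→{6}, 3→∅, 4→∅, 5→∅, 6→∅; now {0, 1, 2, 3, 5, 6}.
Read 'z': 0→{0, 2, 5}, 1→{0, 1, 3}, 2→{6}, 3→∅, 5→∅, 6→∅; now {0, 1, 2, 3, 5, 6}.
Read 'y': 0→{6}, 1→{4}, 2→{4, 5}, 3→{3, 4, 6}, 5→{0, 5, 6}, 6→{6}; union {0, 3, 4, 5, 6}; ε-closure = {0, 1, 2, 3, 4, 5, 6}.

{0, 1, 2, 3, 4, 5, 6}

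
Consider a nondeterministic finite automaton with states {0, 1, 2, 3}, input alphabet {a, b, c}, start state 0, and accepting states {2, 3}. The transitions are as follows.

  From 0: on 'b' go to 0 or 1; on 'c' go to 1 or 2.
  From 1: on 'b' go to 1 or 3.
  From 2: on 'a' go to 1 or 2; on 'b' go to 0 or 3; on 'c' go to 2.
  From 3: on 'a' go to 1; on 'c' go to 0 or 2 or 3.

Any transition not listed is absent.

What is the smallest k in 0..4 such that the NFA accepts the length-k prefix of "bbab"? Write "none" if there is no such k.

Start in {0}.
Read 'b': {0} → {0, 1}.
Read 'b': {0, 1} → {0, 1, 3}.
None of the earlier sets intersect F, but {0, 1, 3} does.

2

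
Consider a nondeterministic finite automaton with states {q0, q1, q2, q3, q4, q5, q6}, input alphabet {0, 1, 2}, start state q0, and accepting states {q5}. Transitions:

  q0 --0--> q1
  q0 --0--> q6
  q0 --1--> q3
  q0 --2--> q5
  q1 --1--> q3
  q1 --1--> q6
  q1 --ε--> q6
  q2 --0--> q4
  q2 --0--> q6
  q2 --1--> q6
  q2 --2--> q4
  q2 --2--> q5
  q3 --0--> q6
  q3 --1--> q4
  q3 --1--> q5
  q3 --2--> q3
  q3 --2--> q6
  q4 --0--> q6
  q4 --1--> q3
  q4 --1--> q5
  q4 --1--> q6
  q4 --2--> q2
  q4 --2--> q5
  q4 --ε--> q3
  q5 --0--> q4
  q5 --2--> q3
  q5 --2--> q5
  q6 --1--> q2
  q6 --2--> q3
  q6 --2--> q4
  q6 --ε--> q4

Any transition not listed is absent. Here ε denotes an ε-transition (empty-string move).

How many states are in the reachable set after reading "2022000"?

3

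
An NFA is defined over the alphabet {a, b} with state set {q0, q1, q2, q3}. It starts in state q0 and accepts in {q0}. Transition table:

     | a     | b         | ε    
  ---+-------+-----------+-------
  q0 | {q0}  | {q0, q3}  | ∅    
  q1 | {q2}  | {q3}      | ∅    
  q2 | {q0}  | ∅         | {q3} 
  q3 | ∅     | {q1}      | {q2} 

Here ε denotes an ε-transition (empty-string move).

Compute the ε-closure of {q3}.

Begin with {q3}.
ε-move q3 → q2; add q2.

{q2, q3}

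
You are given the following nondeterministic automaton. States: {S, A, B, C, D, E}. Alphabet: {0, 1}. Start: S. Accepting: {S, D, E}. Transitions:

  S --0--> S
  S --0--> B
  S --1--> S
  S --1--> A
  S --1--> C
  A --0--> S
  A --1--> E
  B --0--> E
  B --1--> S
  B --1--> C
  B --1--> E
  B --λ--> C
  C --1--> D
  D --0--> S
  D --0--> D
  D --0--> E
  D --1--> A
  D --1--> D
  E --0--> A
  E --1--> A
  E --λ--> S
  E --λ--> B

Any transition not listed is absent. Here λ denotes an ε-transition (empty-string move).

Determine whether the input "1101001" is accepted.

Yes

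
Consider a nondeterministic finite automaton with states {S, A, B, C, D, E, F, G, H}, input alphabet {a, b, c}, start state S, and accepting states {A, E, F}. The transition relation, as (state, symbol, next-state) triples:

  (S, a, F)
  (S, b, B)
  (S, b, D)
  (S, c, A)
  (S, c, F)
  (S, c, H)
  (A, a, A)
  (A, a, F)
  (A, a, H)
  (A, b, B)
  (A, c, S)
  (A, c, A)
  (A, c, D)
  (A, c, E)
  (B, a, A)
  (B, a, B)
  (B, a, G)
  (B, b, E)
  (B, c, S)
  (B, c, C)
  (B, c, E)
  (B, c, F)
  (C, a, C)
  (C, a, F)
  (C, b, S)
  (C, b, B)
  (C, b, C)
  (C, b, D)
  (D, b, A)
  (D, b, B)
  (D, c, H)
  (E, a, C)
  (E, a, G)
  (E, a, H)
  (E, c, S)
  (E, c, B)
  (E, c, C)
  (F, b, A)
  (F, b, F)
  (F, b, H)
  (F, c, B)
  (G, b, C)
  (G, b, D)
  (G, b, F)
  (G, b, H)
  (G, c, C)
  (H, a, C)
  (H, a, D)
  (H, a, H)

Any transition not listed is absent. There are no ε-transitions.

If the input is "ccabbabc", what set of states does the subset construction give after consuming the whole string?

{S, A, B, C, D, E, F, H}

Start in {S}.
Read 'c': {S} → {A, F, H}.
Read 'c': {A, F, H} → {S, A, B, D, E}.
Read 'a': {S, A, B, D, E} → {A, B, C, F, G, H}.
Read 'b': {A, B, C, F, G, H} → {S, A, B, C, D, E, F, H}.
Read 'b': {S, A, B, C, D, E, F, H} → {S, A, B, C, D, E, F, H}.
Read 'a': {S, A, B, C, D, E, F, H} → {A, B, C, D, F, G, H}.
Read 'b': {A, B, C, D, F, G, H} → {S, A, B, C, D, E, F, H}.
Read 'c': {S, A, B, C, D, E, F, H} → {S, A, B, C, D, E, F, H}.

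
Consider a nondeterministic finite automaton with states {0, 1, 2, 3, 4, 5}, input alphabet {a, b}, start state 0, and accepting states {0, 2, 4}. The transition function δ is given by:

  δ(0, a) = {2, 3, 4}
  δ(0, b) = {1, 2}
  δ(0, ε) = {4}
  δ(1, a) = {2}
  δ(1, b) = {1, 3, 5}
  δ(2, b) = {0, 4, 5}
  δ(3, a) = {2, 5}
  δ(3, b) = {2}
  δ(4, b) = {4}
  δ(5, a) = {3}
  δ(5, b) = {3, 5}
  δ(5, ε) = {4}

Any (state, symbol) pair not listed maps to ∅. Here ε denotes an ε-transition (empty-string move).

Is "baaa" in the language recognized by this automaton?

Start: ε-closure({0}) = {0, 4}.
Read 'b': 0→{1, 2}, 4→{4}; now {1, 2, 4}.
Read 'a': 1→{2}, 2→∅, 4→∅; now {2}.
Read 'a': 2→∅; now ∅.
The set is empty and remains empty for the remaining 1 symbol.
The final set ∅ contains no accepting state.

No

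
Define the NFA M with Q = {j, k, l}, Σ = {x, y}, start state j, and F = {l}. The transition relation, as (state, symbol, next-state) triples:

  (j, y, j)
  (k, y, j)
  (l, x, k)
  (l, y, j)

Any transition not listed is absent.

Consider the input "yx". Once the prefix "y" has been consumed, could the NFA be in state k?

Start in {j}.
Read 'y': {j} → {j}.
State k is not in {j}.

No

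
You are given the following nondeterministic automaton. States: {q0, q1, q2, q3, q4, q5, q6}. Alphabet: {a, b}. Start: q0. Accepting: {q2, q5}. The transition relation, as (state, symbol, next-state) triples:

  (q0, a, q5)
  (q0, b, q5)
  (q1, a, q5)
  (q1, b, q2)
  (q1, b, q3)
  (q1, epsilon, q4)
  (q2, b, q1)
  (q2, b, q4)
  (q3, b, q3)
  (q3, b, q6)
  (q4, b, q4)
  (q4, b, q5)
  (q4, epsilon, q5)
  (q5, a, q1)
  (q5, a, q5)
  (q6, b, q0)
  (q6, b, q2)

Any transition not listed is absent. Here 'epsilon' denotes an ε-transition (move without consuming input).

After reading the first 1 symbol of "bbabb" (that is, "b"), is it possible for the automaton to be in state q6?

Start in {q0}.
Read 'b': q0→{q5}; now {q5}.
State q6 is not in {q5}.

No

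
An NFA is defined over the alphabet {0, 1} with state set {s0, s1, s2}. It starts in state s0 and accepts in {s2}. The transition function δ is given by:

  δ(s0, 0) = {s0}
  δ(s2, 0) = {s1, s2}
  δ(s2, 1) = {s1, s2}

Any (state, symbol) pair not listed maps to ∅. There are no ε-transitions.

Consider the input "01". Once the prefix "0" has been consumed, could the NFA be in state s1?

No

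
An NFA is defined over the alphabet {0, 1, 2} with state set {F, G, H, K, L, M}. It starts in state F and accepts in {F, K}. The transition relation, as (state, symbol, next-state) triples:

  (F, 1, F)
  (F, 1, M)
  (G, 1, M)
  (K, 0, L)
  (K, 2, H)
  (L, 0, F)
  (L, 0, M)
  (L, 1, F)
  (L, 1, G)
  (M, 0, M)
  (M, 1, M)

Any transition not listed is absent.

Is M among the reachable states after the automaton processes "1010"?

Yes

Start in {F}.
Read '1': F→{F, M}; now {F, M}.
Read '0': F→∅, M→{M}; now {M}.
Read '1': M→{M}; now {M}.
Read '0': M→{M}; now {M}.
State M is in {M}.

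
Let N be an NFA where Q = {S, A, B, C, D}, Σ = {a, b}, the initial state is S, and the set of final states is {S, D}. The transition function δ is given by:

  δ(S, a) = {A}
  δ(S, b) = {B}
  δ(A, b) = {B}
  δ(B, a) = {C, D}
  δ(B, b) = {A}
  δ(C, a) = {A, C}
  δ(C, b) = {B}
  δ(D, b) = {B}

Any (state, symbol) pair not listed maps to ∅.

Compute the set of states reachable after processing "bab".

{B}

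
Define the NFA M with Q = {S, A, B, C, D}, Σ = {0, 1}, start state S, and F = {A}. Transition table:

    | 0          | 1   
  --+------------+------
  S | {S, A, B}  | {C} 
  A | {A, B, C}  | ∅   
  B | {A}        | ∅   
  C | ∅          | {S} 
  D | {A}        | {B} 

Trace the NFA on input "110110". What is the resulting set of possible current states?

Start in {S}.
Read '1': {S} → {C}.
Read '1': {C} → {S}.
Read '0': {S} → {S, A, B}.
Read '1': {S, A, B} → {C}.
Read '1': {C} → {S}.
Read '0': {S} → {S, A, B}.

{S, A, B}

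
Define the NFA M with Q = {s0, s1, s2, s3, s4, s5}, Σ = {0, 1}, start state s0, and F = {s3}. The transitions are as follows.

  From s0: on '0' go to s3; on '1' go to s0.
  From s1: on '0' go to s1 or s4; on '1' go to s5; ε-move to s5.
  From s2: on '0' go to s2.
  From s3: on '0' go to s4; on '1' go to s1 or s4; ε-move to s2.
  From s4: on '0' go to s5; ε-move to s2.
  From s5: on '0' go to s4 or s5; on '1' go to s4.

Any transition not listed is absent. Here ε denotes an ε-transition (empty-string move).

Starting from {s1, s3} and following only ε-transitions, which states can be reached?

Begin with {s1, s3}.
ε-move s3 → s2; add s2.
ε-move s1 → s5; add s5.

{s1, s2, s3, s5}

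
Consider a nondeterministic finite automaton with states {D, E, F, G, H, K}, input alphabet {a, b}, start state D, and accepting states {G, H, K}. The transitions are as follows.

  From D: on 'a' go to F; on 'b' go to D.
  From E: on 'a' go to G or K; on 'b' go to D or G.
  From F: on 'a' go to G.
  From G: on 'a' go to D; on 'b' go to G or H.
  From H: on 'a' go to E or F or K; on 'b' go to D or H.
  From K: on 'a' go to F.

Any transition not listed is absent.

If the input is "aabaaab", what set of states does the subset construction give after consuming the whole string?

Start in {D}.
Read 'a': D→{F}; now {F}.
Read 'a': F→{G}; now {G}.
Read 'b': G→{G, H}; now {G, H}.
Read 'a': G→{D}, H→{E, F, K}; now {D, E, F, K}.
Read 'a': D→{F}, E→{G, K}, F→{G}, K→{F}; now {F, G, K}.
Read 'a': F→{G}, G→{D}, K→{F}; now {D, F, G}.
Read 'b': D→{D}, F→∅, G→{G, H}; now {D, G, H}.

{D, G, H}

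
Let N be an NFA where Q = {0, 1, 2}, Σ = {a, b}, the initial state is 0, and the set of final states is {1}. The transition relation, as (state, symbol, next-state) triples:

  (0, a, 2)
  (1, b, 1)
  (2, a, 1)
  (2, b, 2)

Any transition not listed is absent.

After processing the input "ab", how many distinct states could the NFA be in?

Start in {0}.
Read 'a': 0→{2}; now {2}.
Read 'b': 2→{2}; now {2}.
That set has 1 state.

1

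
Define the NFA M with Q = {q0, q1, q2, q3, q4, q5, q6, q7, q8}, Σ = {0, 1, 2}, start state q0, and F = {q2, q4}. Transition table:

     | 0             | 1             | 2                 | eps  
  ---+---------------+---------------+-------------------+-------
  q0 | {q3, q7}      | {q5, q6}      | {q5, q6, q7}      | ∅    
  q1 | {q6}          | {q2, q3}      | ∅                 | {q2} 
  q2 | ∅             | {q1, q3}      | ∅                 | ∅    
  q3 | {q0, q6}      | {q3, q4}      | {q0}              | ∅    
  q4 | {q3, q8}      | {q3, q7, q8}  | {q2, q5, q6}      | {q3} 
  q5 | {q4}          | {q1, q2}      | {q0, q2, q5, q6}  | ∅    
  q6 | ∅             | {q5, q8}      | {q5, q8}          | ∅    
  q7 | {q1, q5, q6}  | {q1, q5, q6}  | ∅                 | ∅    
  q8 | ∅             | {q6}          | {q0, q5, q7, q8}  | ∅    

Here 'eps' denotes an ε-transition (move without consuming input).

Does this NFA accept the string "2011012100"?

Start in {q0}.
Read '2': {q0} → {q5, q6, q7}.
Read '0': {q5, q6, q7} → {q1, q2, q3, q4, q5, q6}.
Read '1': {q1, q2, q3, q4, q5, q6} → {q1, q2, q3, q4, q5, q7, q8}.
Read '1': {q1, q2, q3, q4, q5, q7, q8} → {q1, q2, q3, q4, q5, q6, q7, q8}.
Read '0': {q1, q2, q3, q4, q5, q6, q7, q8} → {q0, q1, q2, q3, q4, q5, q6, q8}.
Read '1': {q0, q1, q2, q3, q4, q5, q6, q8} → {q1, q2, q3, q4, q5, q6, q7, q8}.
Read '2': {q1, q2, q3, q4, q5, q6, q7, q8} → {q0, q2, q5, q6, q7, q8}.
Read '1': {q0, q2, q5, q6, q7, q8} → {q1, q2, q3, q5, q6, q8}.
Read '0': {q1, q2, q3, q5, q6, q8} → {q0, q3, q4, q6}.
Read '0': {q0, q3, q4, q6} → {q0, q3, q6, q7, q8}.
The final set {q0, q3, q6, q7, q8} contains no accepting state.

No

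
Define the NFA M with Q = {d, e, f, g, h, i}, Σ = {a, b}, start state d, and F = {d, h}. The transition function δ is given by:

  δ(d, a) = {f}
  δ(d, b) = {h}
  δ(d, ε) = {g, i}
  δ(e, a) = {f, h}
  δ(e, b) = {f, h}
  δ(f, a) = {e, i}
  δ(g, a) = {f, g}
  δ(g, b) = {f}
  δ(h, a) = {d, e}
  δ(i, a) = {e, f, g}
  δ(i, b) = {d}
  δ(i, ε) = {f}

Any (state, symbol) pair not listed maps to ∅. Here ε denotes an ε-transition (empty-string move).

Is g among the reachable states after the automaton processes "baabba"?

Yes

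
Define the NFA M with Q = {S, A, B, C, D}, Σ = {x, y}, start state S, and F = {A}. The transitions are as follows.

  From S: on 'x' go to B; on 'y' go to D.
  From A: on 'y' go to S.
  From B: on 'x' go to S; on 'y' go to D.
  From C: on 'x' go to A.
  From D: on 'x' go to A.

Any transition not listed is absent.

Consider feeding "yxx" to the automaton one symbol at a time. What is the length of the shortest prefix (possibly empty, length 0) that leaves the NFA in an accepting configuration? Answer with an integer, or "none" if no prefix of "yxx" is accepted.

2

Start in {S}.
Read 'y': S→{D}; now {D}.
Read 'x': D→{A}; now {A}.
None of the earlier sets intersect F, but {A} does.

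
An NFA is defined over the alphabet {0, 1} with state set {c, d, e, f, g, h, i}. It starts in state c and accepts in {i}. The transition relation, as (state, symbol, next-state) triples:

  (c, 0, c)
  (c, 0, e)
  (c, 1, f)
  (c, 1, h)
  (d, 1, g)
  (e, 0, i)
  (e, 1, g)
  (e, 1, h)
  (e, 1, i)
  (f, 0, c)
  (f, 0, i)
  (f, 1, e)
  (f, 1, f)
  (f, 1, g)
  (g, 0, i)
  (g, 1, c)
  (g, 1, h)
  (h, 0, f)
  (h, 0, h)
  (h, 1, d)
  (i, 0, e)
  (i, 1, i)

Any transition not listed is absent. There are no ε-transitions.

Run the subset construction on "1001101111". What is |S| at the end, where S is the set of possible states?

Start in {c}.
Read '1': {c} → {f, h}.
Read '0': {f, h} → {c, f, h, i}.
Read '0': {c, f, h, i} → {c, e, f, h, i}.
Read '1': {c, e, f, h, i} → {d, e, f, g, h, i}.
Read '1': {d, e, f, g, h, i} → {c, d, e, f, g, h, i}.
Read '0': {c, d, e, f, g, h, i} → {c, e, f, h, i}.
Read '1': {c, e, f, h, i} → {d, e, f, g, h, i}.
Read '1': {d, e, f, g, h, i} → {c, d, e, f, g, h, i}.
Read '1': {c, d, e, f, g, h, i} → {c, d, e, f, g, h, i}.
Read '1': {c, d, e, f, g, h, i} → {c, d, e, f, g, h, i}.
That set has 7 states.

7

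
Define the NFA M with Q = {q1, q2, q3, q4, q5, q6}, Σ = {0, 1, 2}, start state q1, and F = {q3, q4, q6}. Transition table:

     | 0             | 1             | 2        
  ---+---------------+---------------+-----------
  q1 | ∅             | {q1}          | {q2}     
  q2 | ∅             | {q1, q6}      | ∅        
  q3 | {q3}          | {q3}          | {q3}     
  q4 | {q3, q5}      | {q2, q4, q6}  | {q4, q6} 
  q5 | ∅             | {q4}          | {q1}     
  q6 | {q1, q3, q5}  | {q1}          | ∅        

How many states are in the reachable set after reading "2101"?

Start in {q1}.
Read '2': {q1} → {q2}.
Read '1': {q2} → {q1, q6}.
Read '0': {q1, q6} → {q1, q3, q5}.
Read '1': {q1, q3, q5} → {q1, q3, q4}.
That set has 3 states.

3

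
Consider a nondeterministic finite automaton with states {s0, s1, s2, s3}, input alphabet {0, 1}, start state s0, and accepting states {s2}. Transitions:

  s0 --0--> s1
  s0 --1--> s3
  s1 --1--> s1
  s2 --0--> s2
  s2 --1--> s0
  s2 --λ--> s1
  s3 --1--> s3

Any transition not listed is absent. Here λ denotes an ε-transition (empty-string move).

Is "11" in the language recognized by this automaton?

Start in {s0}.
Read '1': s0→{s3}; now {s3}.
Read '1': s3→{s3}; now {s3}.
The final set {s3} contains no accepting state.

No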